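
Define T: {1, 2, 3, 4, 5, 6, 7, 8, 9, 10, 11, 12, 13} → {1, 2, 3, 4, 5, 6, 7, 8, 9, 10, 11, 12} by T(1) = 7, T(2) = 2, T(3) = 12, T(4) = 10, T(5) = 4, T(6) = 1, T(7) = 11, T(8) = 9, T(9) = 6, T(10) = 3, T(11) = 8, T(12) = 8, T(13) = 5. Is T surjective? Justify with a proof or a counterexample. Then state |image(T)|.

12

Every element of the codomain has a preimage: 1 = T(6), 2 = T(2), 3 = T(10), 4 = T(5), 5 = T(13), 6 = T(9), 7 = T(1), 8 = T(11), 9 = T(8), 10 = T(4), 11 = T(7), 12 = T(3).
Therefore T is surjective.
The image of T is {1, 2, 3, 4, 5, 6, 7, 8, 9, 10, 11, 12}, which has 12 elements.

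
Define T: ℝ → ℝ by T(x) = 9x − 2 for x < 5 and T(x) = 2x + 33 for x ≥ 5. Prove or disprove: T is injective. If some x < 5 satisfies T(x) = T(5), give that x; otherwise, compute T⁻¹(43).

Both pieces are strictly increasing (slopes 9 and 2), so each is injective on its own interval.
The left piece maps (−∞, 5) onto (−∞, 43); the right piece maps [5, ∞) onto [43, ∞).
These images are disjoint, so no value is attained by both pieces. So T is injective.
Because the two images are disjoint, no x < 5 has T(x) = T(5), so we compute T⁻¹(43): 43 lies in [43, ∞), so solve 2x + 33 = 43: x = (43 − 33)/2 = 5.

5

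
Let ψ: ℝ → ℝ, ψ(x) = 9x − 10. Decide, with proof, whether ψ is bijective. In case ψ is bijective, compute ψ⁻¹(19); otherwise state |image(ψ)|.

29/9

Suppose ψ(a) = ψ(b). Then 9a − 10 = 9b − 10, therefore 9a = 9b, therefore a = b.
For any y ∈ ℝ, x = (y + 10)/9 satisfies ψ(x) = y.
Hence ψ is bijective.
Since ψ is bijective, we compute ψ⁻¹(19) = (19 + 10)/9 = 29/9.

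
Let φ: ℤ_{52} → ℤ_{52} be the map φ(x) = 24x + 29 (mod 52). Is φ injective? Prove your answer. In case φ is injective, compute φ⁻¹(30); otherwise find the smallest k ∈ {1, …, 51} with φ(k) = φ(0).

Recall: φ is injective if φ(a) = φ(b) implies a = b.
We have gcd(24, 52) = 4 > 1. Taking a = 0 and b = 13: φ(0) = 29 and φ(13) = 24·13 + 29 = 341 ≡ 29 (mod 52).
So φ(0) = φ(13) while 0 ≠ 13, therefore φ is not injective.
Since φ is not injective, we find the least positive k with φ(k) = φ(0): this means 24k ≡ 0 (mod 52), i.e. 52 ∣ 24k. Since gcd(24, 52) = 4, dividing through by 4 this holds exactly when 13 ∣ 6k, and as gcd(6, 13) = 1, exactly when 13 ∣ k.
The smallest positive such k is 13.

13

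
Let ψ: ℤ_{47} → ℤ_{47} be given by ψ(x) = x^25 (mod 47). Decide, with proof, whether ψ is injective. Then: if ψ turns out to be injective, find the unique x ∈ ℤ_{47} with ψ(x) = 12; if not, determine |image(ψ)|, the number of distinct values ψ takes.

24

Since 47 is prime, the nonzero elements of ℤ_{47} form a cyclic group of order 46.
As gcd(25, 46) = 1, raising to the 25th power is a bijection on this group: if s^25 ≡ t^25 then (st^{−1})^25 = 1, and the only element of order dividing gcd(25, 46) = 1 is 1, so s = t.
With ψ(0) = 0 this makes ψ injective on all of ℤ_{47}, hence bijective (finite equal-size domain and codomain). In particular ψ is injective.
Since ψ is injective, we find the preimage of 12. The inverse of x ↦ x^25 on (ℤ_{47})^× is x ↦ x^35, because 25·35 = 875 = 19·46 + 1 ≡ 1 (mod 46) and x^{46} = 1 for x ≠ 0 (Fermat). So ψ⁻¹(12) = 12^35 mod 47.
Repeated squaring mod 47: 12^1 ≡ 12, 12^2 ≡ 12² = 144 ≡ 3, 12^4 ≡ 3² = 9, 12^8 ≡ 9² = 81 ≡ 34, 12^16 ≡ 34² = 1156 ≡ 28, 12^32 ≡ 28² = 784 ≡ 32. Since 35 = 32 + 2 + 1, 12^35 ≡ 32·3·12: 32·3 = 96 ≡ 2, then 2·12 = 24. So 12^35 ≡ 24 (mod 47).
Hence ψ⁻¹(12) = 24.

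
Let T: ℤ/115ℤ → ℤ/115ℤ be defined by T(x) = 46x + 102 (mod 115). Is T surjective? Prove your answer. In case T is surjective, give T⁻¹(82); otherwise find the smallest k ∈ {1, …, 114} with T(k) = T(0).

Recall: surjectivity means every element of the codomain has a preimage under T.
Since gcd(46, 115) = 23, we have 46x ≡ 0 (mod 23) for all x, so T(x) ≡ 10 (mod 23).
But 0 ≢ 10 (mod 23), so 0 ∈ ℤ/115ℤ has no preimage. So T is not surjective.
Since T is not surjective, we find the least positive k with T(k) = T(0): this means 46k ≡ 0 (mod 115), i.e. 115 ∣ 46k. Since gcd(46, 115) = 23, dividing through by 23 this holds exactly when 5 ∣ 2k, and as gcd(2, 5) = 1, exactly when 5 ∣ k.
The smallest positive such k is 5.

5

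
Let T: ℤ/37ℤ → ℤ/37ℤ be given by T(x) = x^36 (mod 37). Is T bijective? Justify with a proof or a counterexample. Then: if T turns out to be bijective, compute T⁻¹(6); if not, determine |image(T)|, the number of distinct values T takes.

2

T(1) = 1^36 = 1.
T(2): Repeated squaring mod 37: 2^1 ≡ 2, 2^2 ≡ 2² = 4, 2^4 ≡ 4² = 16, 2^8 ≡ 16² = 256 ≡ 34, 2^16 ≡ 34² = 1156 ≡ 9, 2^32 ≡ 9² = 81 ≡ 7. Since 36 = 32 + 4, 2^36 ≡ 7·16: 7·16 = 112 ≡ 1. So 2^36 ≡ 1 (mod 37).
So T(1) = T(2) = 1 while 1 ≠ 2, thus T is not injective, hence not bijective.
Since T is not bijective, we determine |image(T)|. Computing x^36 mod 37 for each x (by repeated squaring, reducing mod 37 at every step), the values T(0), T(1), …, T(36) are: 0, 1, 1, 1, 1, 1, 1, 1, 1, 1, 1, 1, 1, 1, 1, 1, 1, 1, 1, 1, 1, 1, 1, 1, 1, 1, 1, 1, 1, 1, 1, 1, 1, 1, 1, 1, 1.
The distinct values are {0, 1}; there are 2 of them.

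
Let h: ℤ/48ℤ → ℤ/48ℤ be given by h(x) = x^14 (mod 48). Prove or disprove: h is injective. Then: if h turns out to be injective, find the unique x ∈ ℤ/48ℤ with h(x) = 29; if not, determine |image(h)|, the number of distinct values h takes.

h(2): Repeated squaring mod 48: 2^1 ≡ 2, 2^2 ≡ 2² = 4, 2^4 ≡ 4² = 16, 2^8 ≡ 16² = 256 ≡ 16. Since 14 = 8 + 4 + 2, 2^14 ≡ 16·16·4: 16·16 = 256 ≡ 16, then 16·4 = 64 ≡ 16. So 2^14 ≡ 16 (mod 48).
h(4): Repeated squaring mod 48: 4^1 ≡ 4, 4^2 ≡ 4² = 16, 4^4 ≡ 16² = 256 ≡ 16, 4^8 ≡ 16² = 256 ≡ 16. Since 14 = 8 + 4 + 2, 4^14 ≡ 16·16·16: 16·16 = 256 ≡ 16, then 16·16 = 256 ≡ 16. So 4^14 ≡ 16 (mod 48).
So h(2) = h(4) = 16 while 2 ≠ 4, thus h is not injective.
Since h is not injective, we determine |image(h)|. Computing x^14 mod 48 for each x (by repeated squaring, reducing mod 48 at every step), the values h(0), h(1), …, h(47) are: 0, 1, 16, 9, 16, 25, 0, 1, 16, 33, 16, 25, 0, 25, 16, 33, 16, 1, 0, 25, 16, 9, 16, 1, 0, 1, 16, 9, 16, 25, 0, 1, 16, 33, 16, 25, 0, 25, 16, 33, 16, 1, 0, 25, 16, 9, 16, 1.
The distinct values are {0, 1, 9, 16, 25, 33}; there are 6 of them.

6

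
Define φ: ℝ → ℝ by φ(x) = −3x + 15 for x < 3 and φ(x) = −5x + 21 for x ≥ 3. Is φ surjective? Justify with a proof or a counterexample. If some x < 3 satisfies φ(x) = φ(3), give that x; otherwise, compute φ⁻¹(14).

Both pieces are strictly decreasing (slopes −3 and −5), so each is injective on its own interval.
The left piece maps (−∞, 3) onto (6, ∞); the right piece maps [3, ∞) onto (−∞, 6].
These images together cover ℝ, so φ is surjective.
Because the two images are disjoint, no x < 3 has φ(x) = φ(3), so we compute φ⁻¹(14): 14 lies in (6, ∞), so solve −3x + 15 = 14: x = (14 − 15)/(−3) = 1/3.

1/3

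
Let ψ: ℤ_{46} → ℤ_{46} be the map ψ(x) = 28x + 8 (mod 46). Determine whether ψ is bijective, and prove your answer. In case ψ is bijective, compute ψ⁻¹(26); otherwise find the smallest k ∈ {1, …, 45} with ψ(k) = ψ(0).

We have gcd(28, 46) = 2 > 1. Taking a = 0 and b = 23: ψ(0) = 8 and ψ(23) = 28·23 + 8 = 652 ≡ 8 (mod 46).
So ψ(0) = ψ(23) while 0 ≠ 23, so ψ is not injective, hence not bijective.
Since ψ is not bijective, we find the least positive k with ψ(k) = ψ(0): this means 28k ≡ 0 (mod 46), i.e. 46 ∣ 28k. Since gcd(28, 46) = 2, dividing through by 2 this holds exactly when 23 ∣ 14k, and as gcd(14, 23) = 1, exactly when 23 ∣ k.
The smallest positive such k is 23.

23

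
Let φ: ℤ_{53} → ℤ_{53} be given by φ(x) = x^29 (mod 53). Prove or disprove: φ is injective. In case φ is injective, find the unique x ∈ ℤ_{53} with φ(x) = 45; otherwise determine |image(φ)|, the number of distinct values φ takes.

Since 53 is prime, the nonzero elements of ℤ_{53} form a cyclic group of order 52.
As gcd(29, 52) = 1, raising to the 29th power is a bijection on this group: if s^29 ≡ t^29 then (st^{−1})^29 = 1, and the only element of order dividing gcd(29, 52) = 1 is 1, so s = t.
With φ(0) = 0 this makes φ injective on all of ℤ_{53}, hence bijective (finite equal-size domain and codomain). In particular φ is injective.
Since φ is injective, we find the preimage of 45. The inverse of x ↦ x^29 on (ℤ_{53})^× is x ↦ x^9, because 29·9 = 261 = 5·52 + 1 ≡ 1 (mod 52) and x^{52} = 1 for x ≠ 0 (Fermat). So φ⁻¹(45) = 45^9 mod 53.
Repeated squaring mod 53: 45^1 ≡ 45, 45^2 ≡ 45² = 2025 ≡ 11, 45^4 ≡ 11² = 121 ≡ 15, 45^8 ≡ 15² = 225 ≡ 13. Since 9 = 8 + 1, 45^9 ≡ 13·45: 13·45 = 585 ≡ 2. So 45^9 ≡ 2 (mod 53).
Hence φ⁻¹(45) = 2.

2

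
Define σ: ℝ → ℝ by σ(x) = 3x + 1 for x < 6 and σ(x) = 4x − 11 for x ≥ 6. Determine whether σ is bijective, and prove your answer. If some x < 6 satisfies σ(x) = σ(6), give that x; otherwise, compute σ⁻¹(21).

4

Both pieces are strictly increasing (slopes 3 and 4), so each is injective on its own interval.
The left piece maps (−∞, 6) onto (−∞, 19); the right piece maps [6, ∞) onto [13, ∞).
These images overlap. In particular σ(6) = 13 (right piece), and solving 3x + 1 = 13 on the left piece gives x = 4 < 6.
So σ(4) = σ(6) with 4 ≠ 6, and σ is not injective, hence not bijective. This x = 4 is the requested value below 6.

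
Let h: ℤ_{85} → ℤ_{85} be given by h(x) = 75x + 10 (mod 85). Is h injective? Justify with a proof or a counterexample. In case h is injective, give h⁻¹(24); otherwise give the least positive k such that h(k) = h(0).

17

By definition, h is injective when h(u) = h(v) forces u = v.
We have gcd(75, 85) = 5 > 1. Taking u = 0 and v = 17: h(0) = 10 and h(17) = 75·17 + 10 = 1285 ≡ 10 (mod 85).
So h(0) = h(17) while 0 ≠ 17, hence h is not injective.
Since h is not injective, we find the least positive k with h(k) = h(0): this means 75k ≡ 0 (mod 85), i.e. 85 ∣ 75k. Since gcd(75, 85) = 5, dividing through by 5 this holds exactly when 17 ∣ 15k, and as gcd(15, 17) = 1, exactly when 17 ∣ k.
The smallest positive such k is 17.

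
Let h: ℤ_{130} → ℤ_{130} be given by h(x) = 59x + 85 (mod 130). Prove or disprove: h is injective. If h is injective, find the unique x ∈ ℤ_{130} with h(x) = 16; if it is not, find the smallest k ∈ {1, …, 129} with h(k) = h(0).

109

If h(a) = h(b), then 59a ≡ 59b (mod 130). Because gcd(59, 130) = 1, we may cancel 59 to get a ≡ b (mod 130).
Thus h is injective.
We now compute 59⁻¹ mod 130 explicitly. Euclid's algorithm: 130 = 2·59 + 12, 59 = 4·12 + 11, 12 = 1·11 + 1; back-substituting gives 1 = 119·59 − 54·130, so 59⁻¹ ≡ 119 (mod 130).
Since h is injective, we find h⁻¹(16): we need 59x ≡ 16 − 85 ≡ 61 (mod 130). Using 59⁻¹ = 119: x ≡ 119·61 = 7259 = 55·130 + 109, so x = 109.
Check: h(109) = 59·109 + 85 = 6516 = 50·130 + 16 ≡ 16 (mod 130).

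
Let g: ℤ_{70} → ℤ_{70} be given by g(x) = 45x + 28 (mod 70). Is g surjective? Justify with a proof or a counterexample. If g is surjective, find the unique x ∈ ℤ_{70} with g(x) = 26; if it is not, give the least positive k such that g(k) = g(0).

14

Since gcd(45, 70) = 5, we have 45x ≡ 0 (mod 5) for all x, so g(x) ≡ 3 (mod 5).
But 0 ≢ 3 (mod 5), so 0 ∈ ℤ_{70} has no preimage. Hence g is not surjective.
Since g is not surjective, we find the least positive k with g(k) = g(0): this means 45k ≡ 0 (mod 70), i.e. 70 ∣ 45k. Since gcd(45, 70) = 5, dividing through by 5 this holds exactly when 14 ∣ 9k, and as gcd(9, 14) = 1, exactly when 14 ∣ k.
The smallest positive such k is 14.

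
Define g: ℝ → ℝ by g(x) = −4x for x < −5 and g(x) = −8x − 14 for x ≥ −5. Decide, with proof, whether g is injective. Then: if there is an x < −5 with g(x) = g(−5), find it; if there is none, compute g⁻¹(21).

Both pieces are strictly decreasing (slopes −4 and −8), so each is injective on its own interval.
The left piece maps (−∞, −5) onto (20, ∞); the right piece maps [−5, ∞) onto (−∞, 26].
These images overlap. In particular g(−5) = 26 (right piece), and solving −4x = 26 on the left piece gives x = −13/2 < −5.
So g(−13/2) = g(−5) with −13/2 ≠ −5, and g is not injective. This x = −13/2 is the requested value below −5.

-13/2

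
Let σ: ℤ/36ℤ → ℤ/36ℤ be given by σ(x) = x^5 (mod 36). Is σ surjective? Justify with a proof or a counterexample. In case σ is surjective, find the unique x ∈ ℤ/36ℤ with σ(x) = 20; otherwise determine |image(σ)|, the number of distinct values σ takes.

σ(0) = 0^5 = 0.
σ(6): Repeated squaring mod 36: 6^1 ≡ 6, 6^2 ≡ 6² = 36 ≡ 0, 6^4 ≡ 0² = 0. Since 5 = 4 + 1, 6^5 ≡ 0·6: 0·6 = 0. So 6^5 ≡ 0 (mod 36).
So σ(0) = σ(6) = 0 while 0 ≠ 6, hence σ is not injective.
A non-injective map from the 36-element set ℤ/36ℤ to itself takes at most 35 distinct values, so it cannot be surjective. Therefore σ is not surjective.
Since σ is not surjective, we determine |image(σ)|. Computing x^5 mod 36 for each x (by repeated squaring, reducing mod 36 at every step), the values σ(0), σ(1), …, σ(35) are: 0, 1, 32, 27, 16, 29, 0, 31, 8, 9, 28, 23, 0, 25, 20, 27, 4, 17, 0, 19, 32, 9, 16, 11, 0, 13, 8, 27, 28, 5, 0, 7, 20, 9, 4, 35.
The distinct values are {0, 1, 4, 5, 7, 8, 9, 11, 13, 16, 17, 19, 20, 23, 25, 27, 28, 29, 31, 32, 35}; there are 21 of them.

21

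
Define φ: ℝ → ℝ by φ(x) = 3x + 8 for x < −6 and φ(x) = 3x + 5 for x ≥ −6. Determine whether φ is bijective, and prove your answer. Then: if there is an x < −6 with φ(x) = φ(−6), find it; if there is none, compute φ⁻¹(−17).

Both pieces are strictly increasing (slopes 3 and 3), so each is injective on its own interval.
The left piece maps (−∞, −6) onto (−∞, −10); the right piece maps [−6, ∞) onto [−13, ∞).
These images overlap. In particular φ(−6) = −13 (right piece), and solving 3x + 8 = −13 on the left piece gives x = −7 < −6.
So φ(−7) = φ(−6) with −7 ≠ −6, and φ is not injective, hence not bijective. This x = −7 is the requested value below −6.

-7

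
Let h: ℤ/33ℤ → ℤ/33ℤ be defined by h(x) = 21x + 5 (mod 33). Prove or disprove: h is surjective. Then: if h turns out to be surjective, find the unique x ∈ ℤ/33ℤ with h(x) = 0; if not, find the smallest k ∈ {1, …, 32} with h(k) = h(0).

Since gcd(21, 33) = 3, we have 21x ≡ 0 (mod 3) for all x, so h(x) ≡ 2 (mod 3).
But 0 ≢ 2 (mod 3), so 0 ∈ ℤ/33ℤ has no preimage. Hence h is not surjective.
Since h is not surjective, we find the least positive k with h(k) = h(0): this means 21k ≡ 0 (mod 33), i.e. 33 ∣ 21k. Since gcd(21, 33) = 3, dividing through by 3 this holds exactly when 11 ∣ 7k, and as gcd(7, 11) = 1, exactly when 11 ∣ k.
The smallest positive such k is 11.

11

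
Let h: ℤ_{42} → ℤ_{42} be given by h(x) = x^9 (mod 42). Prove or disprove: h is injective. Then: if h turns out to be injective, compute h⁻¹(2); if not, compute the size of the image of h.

h(2): Repeated squaring mod 42: 2^1 ≡ 2, 2^2 ≡ 2² = 4, 2^4 ≡ 4² = 16, 2^8 ≡ 16² = 256 ≡ 4. Since 9 = 8 + 1, 2^9 ≡ 4·2: 4·2 = 8. So 2^9 ≡ 8 (mod 42).
h(8): Repeated squaring mod 42: 8^1 ≡ 8, 8^2 ≡ 8² = 64 ≡ 22, 8^4 ≡ 22² = 484 ≡ 22, 8^8 ≡ 22² = 484 ≡ 22. Since 9 = 8 + 1, 8^9 ≡ 22·8: 22·8 = 176 ≡ 8. So 8^9 ≡ 8 (mod 42).
So h(2) = h(8) = 8 while 2 ≠ 8, so h is not injective.
Since h is not injective, we determine |image(h)|. Computing x^9 mod 42 for each x (by repeated squaring, reducing mod 42 at every step), the values h(0), h(1), …, h(41) are: 0, 1, 8, 27, 22, 41, 6, 7, 8, 15, 34, 29, 6, 13, 14, 15, 22, 41, 36, 13, 20, 21, 22, 29, 6, 1, 20, 27, 28, 29, 36, 13, 8, 27, 34, 35, 36, 1, 20, 15, 34, 41.
The distinct values are {0, 1, 6, 7, 8, 13, 14, 15, 20, 21, 22, 27, 28, 29, 34, 35, 36, 41}; there are 18 of them.

18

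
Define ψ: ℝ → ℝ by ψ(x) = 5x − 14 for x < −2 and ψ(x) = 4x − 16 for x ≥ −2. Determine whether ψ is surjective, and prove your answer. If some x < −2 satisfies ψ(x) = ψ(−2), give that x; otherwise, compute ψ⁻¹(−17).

-1/4

Both pieces are strictly increasing (slopes 5 and 4), so each is injective on its own interval.
The left piece maps (−∞, −2) onto (−∞, −24); the right piece maps [−2, ∞) onto [−24, ∞).
These images together cover ℝ, so ψ is surjective.
Because the two images are disjoint, no x < −2 has ψ(x) = ψ(−2), so we compute ψ⁻¹(−17): −17 lies in [−24, ∞), so solve 4x − 16 = −17: x = (−17 + 16)/4 = −1/4.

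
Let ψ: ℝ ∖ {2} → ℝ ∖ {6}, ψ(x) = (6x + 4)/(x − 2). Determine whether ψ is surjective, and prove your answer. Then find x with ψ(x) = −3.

2/9

For any y ≠ 6, solving y(x − 2) = 6x + 4 for x gives a well-defined x ≠ 2. So ψ is surjective.
Solving ψ(x) = −3: cross-multiplying gives 6x + 4 = −3(x − 2), which rearranges to 9x = 2, so x = 2/9.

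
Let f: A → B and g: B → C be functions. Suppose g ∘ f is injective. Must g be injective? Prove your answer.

not injective

No. Take A = {0, 1}, B = {0, 1, 2}, C = {0, 1, 2}, f(a) = a for each a ∈ A, and g(b) = 1 if b ∈ {1, 2} else g(b) = b.
Then g ∘ f = f is injective (A ⊂ B and f is the inclusion), but g(1) = g(2) = 1 with 1 ≠ 2, so g is not injective.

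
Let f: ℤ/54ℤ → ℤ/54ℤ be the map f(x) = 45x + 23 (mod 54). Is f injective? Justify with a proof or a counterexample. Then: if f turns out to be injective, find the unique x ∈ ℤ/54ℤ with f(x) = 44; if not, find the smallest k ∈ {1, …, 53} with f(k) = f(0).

6

By definition, f is injective if f(s) = f(t) implies s = t.
We have gcd(45, 54) = 9 > 1. Taking s = 0 and t = 6: f(0) = 23 and f(6) = 45·6 + 23 = 293 ≡ 23 (mod 54).
So f(0) = f(6) while 0 ≠ 6, thus f is not injective.
Since f is not injective, we find the least positive k with f(k) = f(0): this means 45k ≡ 0 (mod 54), i.e. 54 ∣ 45k. Since gcd(45, 54) = 9, dividing through by 9 this holds exactly when 6 ∣ 5k, and as gcd(5, 6) = 1, exactly when 6 ∣ k.
The smallest positive such k is 6.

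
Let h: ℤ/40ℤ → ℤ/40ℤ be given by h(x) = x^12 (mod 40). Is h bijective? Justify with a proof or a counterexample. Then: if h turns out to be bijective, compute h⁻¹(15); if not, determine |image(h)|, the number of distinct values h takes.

4

h(1) = 1^12 = 1.
h(3): Repeated squaring mod 40: 3^1 ≡ 3, 3^2 ≡ 3² = 9, 3^4 ≡ 9² = 81 ≡ 1, 3^8 ≡ 1² = 1. Since 12 = 8 + 4, 3^12 ≡ 1·1: 1·1 = 1. So 3^12 ≡ 1 (mod 40).
So h(1) = h(3) = 1 while 1 ≠ 3, thus h is not injective, hence not bijective.
Since h is not bijective, we determine |image(h)|. Computing x^12 mod 40 for each x (by repeated squaring, reducing mod 40 at every step), the values h(0), h(1), …, h(39) are: 0, 1, 16, 1, 16, 25, 16, 1, 16, 1, 0, 1, 16, 1, 16, 25, 16, 1, 16, 1, 0, 1, 16, 1, 16, 25, 16, 1, 16, 1, 0, 1, 16, 1, 16, 25, 16, 1, 16, 1.
The distinct values are {0, 1, 16, 25}; there are 4 of them.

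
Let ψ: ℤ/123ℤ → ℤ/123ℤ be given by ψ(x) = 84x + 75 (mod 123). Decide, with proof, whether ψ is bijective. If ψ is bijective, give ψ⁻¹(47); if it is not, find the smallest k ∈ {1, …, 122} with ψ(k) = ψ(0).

We have gcd(84, 123) = 3 > 1. Taking s = 0 and t = 41: ψ(0) = 75 and ψ(41) = 84·41 + 75 = 3519 ≡ 75 (mod 123).
So ψ(0) = ψ(41) while 0 ≠ 41, so ψ is not injective, hence not bijective.
Since ψ is not bijective, we find the least positive k with ψ(k) = ψ(0): this means 84k ≡ 0 (mod 123), i.e. 123 ∣ 84k. Since gcd(84, 123) = 3, dividing through by 3 this holds exactly when 41 ∣ 28k, and as gcd(28, 41) = 1, exactly when 41 ∣ k.
The smallest positive such k is 41.

41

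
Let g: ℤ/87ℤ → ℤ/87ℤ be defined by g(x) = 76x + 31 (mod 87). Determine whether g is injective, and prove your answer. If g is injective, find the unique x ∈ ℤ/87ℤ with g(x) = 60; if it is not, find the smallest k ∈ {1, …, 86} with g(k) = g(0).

29

Suppose g(s) = g(t) in ℤ/87ℤ. Then 76s + 31 ≡ 76t + 31 (mod 87), thus 76(s − t) ≡ 0 (mod 87).
Since gcd(76, 87) = 1, 76 is invertible modulo 87, thus s − t ≡ 0 (mod 87), i.e. s = t.
Therefore g is injective.
We now compute 76⁻¹ mod 87 explicitly. Euclid's algorithm: 87 = 1·76 + 11, 76 = 6·11 + 10, 11 = 1·10 + 1; back-substituting gives 1 = 79·76 − 69·87, so 76⁻¹ ≡ 79 (mod 87).
Since g is injective, we find g⁻¹(60): we need 76x ≡ 60 − 31 ≡ 29 (mod 87). Using 76⁻¹ = 79: x ≡ 79·29 = 2291 = 26·87 + 29, so x = 29.
Check: g(29) = 76·29 + 31 = 2235 = 25·87 + 60 ≡ 60 (mod 87).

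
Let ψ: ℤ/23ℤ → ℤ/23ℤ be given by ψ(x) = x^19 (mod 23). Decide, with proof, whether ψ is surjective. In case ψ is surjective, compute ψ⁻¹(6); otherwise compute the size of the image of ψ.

3

Since 23 is prime, the nonzero elements of ℤ/23ℤ form a cyclic group of order 22.
As gcd(19, 22) = 1, raising to the 19th power is a bijection on this group: if a^19 ≡ b^19 then (ab^{−1})^19 = 1, and the only element of order dividing gcd(19, 22) = 1 is 1, so a = b.
With ψ(0) = 0 this makes ψ injective on all of ℤ/23ℤ, hence bijective (finite equal-size domain and codomain). In particular ψ is surjective.
Since ψ is surjective, we find the preimage of 6. The inverse of x ↦ x^19 on (ℤ/23ℤ)^× is x ↦ x^7, because 19·7 = 133 = 6·22 + 1 ≡ 1 (mod 22) and x^{22} = 1 for x ≠ 0 (Fermat). So ψ⁻¹(6) = 6^7 mod 23.
Repeated squaring mod 23: 6^1 ≡ 6, 6^2 ≡ 6² = 36 ≡ 13, 6^4 ≡ 13² = 169 ≡ 8. Since 7 = 4 + 2 + 1, 6^7 ≡ 8·13·6: 8·13 = 104 ≡ 12, then 12·6 = 72 ≡ 3. So 6^7 ≡ 3 (mod 23).
Hence ψ⁻¹(6) = 3.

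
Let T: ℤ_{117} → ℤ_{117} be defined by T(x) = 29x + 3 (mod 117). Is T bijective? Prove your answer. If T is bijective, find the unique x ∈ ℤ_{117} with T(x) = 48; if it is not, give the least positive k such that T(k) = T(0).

Suppose T(s) = T(t) in ℤ_{117}. Then 29s + 3 ≡ 29t + 3 (mod 117), thus 29(s − t) ≡ 0 (mod 117).
Since gcd(29, 117) = 1, 29 is invertible modulo 117, thus s − t ≡ 0 (mod 117), i.e. s = t.
We now compute 29⁻¹ mod 117 explicitly. Euclid's algorithm: 117 = 4·29 + 1; back-substituting gives 1 = 113·29 − 28·117, so 29⁻¹ ≡ 113 (mod 117).
For any y ∈ ℤ_{117}, x = 113(y − 3) mod 117 satisfies T(x) = 29·113(y − 3) + 3 ≡ y (since 29·113 ≡ 1 mod 117). So every y has a preimage.
So T is bijective.
Since T is bijective, we compute T⁻¹(48): solve 29x + 3 ≡ 48 (mod 117), i.e. 29x ≡ 45 (mod 117).
Multiplying by 29⁻¹ = 113 gives x ≡ 113·45 = 5085 = 43·117 + 54 ≡ 54 (mod 117).
Check: T(54) = 29·54 + 3 = 1569 = 13·117 + 48 ≡ 48 (mod 117).

54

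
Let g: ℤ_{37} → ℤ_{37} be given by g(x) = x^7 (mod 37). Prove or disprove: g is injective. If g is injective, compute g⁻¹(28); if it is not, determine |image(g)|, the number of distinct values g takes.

25

Since 37 is prime, the nonzero elements of ℤ_{37} form a cyclic group of order 36.
As gcd(7, 36) = 1, raising to the 7th power is a bijection on this group: if x_1^7 ≡ x_2^7 then (x_1x_2^{−1})^7 = 1, and the only element of order dividing gcd(7, 36) = 1 is 1, so x_1 = x_2.
With g(0) = 0 this makes g injective on all of ℤ_{37}, hence bijective (finite equal-size domain and codomain). In particular g is injective.
Since g is injective, we find the preimage of 28. The inverse of x ↦ x^7 on (ℤ_{37})^× is x ↦ x^31, because 7·31 = 217 = 6·36 + 1 ≡ 1 (mod 36) and x^{36} = 1 for x ≠ 0 (Fermat). So g⁻¹(28) = 28^31 mod 37.
Repeated squaring mod 37: 28^1 ≡ 28, 28^2 ≡ 28² = 784 ≡ 7, 28^4 ≡ 7² = 49 ≡ 12, 28^8 ≡ 12² = 144 ≡ 33, 28^16 ≡ 33² = 1089 ≡ 16. Since 31 = 16 + 8 + 4 + 2 + 1, 28^31 ≡ 16·33·12·7·28: 16·33 = 528 ≡ 10, then 10·12 = 120 ≡ 9, then 9·7 = 63 ≡ 26, then 26·28 = 728 ≡ 25. So 28^31 ≡ 25 (mod 37).
Hence g⁻¹(28) = 25.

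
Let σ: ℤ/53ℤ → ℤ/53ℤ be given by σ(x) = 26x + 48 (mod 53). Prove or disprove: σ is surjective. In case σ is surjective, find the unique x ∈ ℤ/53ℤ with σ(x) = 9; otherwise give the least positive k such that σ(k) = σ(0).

By definition, surjectivity means every element of the codomain has a preimage under σ.
Since gcd(26, 53) = 1, 26 is invertible modulo 53. Euclid's algorithm: 53 = 2·26 + 1; back-substituting gives 1 = 51·26 − 25·53, so 26⁻¹ ≡ 51 (mod 53).
Then y ↦ 51(y − 48) is a two-sided inverse to σ, so every y ∈ ℤ/53ℤ has a preimage.
So σ is surjective.
Since σ is surjective, we find σ⁻¹(9): we need 26x ≡ 9 − 48 ≡ 14 (mod 53). Using 26⁻¹ = 51: x ≡ 51·14 = 714 = 13·53 + 25, so x = 25.
Check: σ(25) = 26·25 + 48 = 698 = 13·53 + 9 ≡ 9 (mod 53).

25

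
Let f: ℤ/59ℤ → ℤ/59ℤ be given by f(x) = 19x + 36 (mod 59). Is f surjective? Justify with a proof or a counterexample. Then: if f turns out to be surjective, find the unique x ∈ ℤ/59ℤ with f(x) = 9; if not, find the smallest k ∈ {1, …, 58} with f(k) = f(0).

11

Since gcd(19, 59) = 1, 19 is invertible modulo 59. Euclid's algorithm: 59 = 3·19 + 2, 19 = 9·2 + 1; back-substituting gives 1 = 28·19 − 9·59, so 19⁻¹ ≡ 28 (mod 59).
Then y ↦ 28(y − 36) is a two-sided inverse to f, so every y ∈ ℤ/59ℤ has a preimage.
Thus f is surjective.
Since f is surjective, we compute f⁻¹(9): solve 19x + 36 ≡ 9 (mod 59), i.e. 19x ≡ 32 (mod 59).
Multiplying by 19⁻¹ = 28 gives x ≡ 28·32 = 896 = 15·59 + 11 ≡ 11 (mod 59).
Check: f(11) = 19·11 + 36 = 245 = 4·59 + 9 ≡ 9 (mod 59).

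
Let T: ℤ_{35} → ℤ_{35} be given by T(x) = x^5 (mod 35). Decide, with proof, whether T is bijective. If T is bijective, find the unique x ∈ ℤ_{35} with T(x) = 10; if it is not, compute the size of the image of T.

5

Computing x^5 mod 35 for each x (by repeated squaring, reducing mod 35 at every step), the values T(0), T(1), …, T(34) are: 0, 1, 32, 33, 9, 10, 6, 7, 8, 4, 5, 16, 17, 13, 14, 15, 11, 12, 23, 24, 20, 21, 22, 18, 19, 30, 31, 27, 28, 29, 25, 26, 2, 3, 34.
Every element of ℤ_{35} appears exactly once in this list, so T is a bijection, and in particular bijective.
Since T is bijective, we read off the preimage of 10 from the same table: T(5) = 10, so T⁻¹(10) = 5.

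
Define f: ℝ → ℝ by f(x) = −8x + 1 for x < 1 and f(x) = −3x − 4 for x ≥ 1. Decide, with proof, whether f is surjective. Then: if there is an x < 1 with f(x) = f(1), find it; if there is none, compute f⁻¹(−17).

Both pieces are strictly decreasing (slopes −8 and −3), so each is injective on its own interval.
The left piece maps (−∞, 1) onto (−7, ∞); the right piece maps [1, ∞) onto (−∞, −7].
These images together cover ℝ, so f is surjective.
Because the two images are disjoint, no x < 1 has f(x) = f(1), so we compute f⁻¹(−17): −17 lies in (−∞, −7], so solve −3x − 4 = −17: x = (−17 + 4)/(−3) = 13/3.

13/3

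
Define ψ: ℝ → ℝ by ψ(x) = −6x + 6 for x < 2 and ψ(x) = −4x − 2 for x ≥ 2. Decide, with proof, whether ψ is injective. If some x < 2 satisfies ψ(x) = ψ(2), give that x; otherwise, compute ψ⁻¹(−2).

4/3

Both pieces are strictly decreasing (slopes −6 and −4), so each is injective on its own interval.
The left piece maps (−∞, 2) onto (−6, ∞); the right piece maps [2, ∞) onto (−∞, −10].
These images are disjoint, so no value is attained by both pieces. Hence ψ is injective.
Because the two images are disjoint, no x < 2 has ψ(x) = ψ(2), so we compute ψ⁻¹(−2): −2 lies in (−6, ∞), so solve −6x + 6 = −2: x = (−2 − 6)/(−6) = 4/3.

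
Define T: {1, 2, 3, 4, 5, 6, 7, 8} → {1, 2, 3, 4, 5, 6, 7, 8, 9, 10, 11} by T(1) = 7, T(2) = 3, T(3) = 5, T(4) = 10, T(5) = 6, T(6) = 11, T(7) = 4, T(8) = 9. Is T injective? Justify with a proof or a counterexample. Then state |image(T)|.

The values T(1), …, T(8) are 7, 3, 5, 10, 6, 11, 4, 9 — all distinct.
So T(s) = T(t) only when s = t, and T is injective.
The image of T is {3, 4, 5, 6, 7, 9, 10, 11}, which has 8 elements.

8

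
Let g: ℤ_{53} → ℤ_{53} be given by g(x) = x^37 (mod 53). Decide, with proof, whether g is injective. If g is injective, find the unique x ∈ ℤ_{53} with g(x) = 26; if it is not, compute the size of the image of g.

31

Since 53 is prime, the nonzero elements of ℤ_{53} form a cyclic group of order 52.
As gcd(37, 52) = 1, raising to the 37th power is a bijection on this group: if s^37 ≡ t^37 then (st^{−1})^37 = 1, and the only element of order dividing gcd(37, 52) = 1 is 1, so s = t.
With g(0) = 0 this makes g injective on all of ℤ_{53}, hence bijective (finite equal-size domain and codomain). In particular g is injective.
Since g is injective, we find the preimage of 26. The inverse of x ↦ x^37 on (ℤ_{53})^× is x ↦ x^45, because 37·45 = 1665 = 32·52 + 1 ≡ 1 (mod 52) and x^{52} = 1 for x ≠ 0 (Fermat). So g⁻¹(26) = 26^45 mod 53.
Repeated squaring mod 53: 26^1 ≡ 26, 26^2 ≡ 26² = 676 ≡ 40, 26^4 ≡ 40² = 1600 ≡ 10, 26^8 ≡ 10² = 100 ≡ 47, 26^16 ≡ 47² = 2209 ≡ 36, 26^32 ≡ 36² = 1296 ≡ 24. Since 45 = 32 + 8 + 4 + 1, 26^45 ≡ 24·47·10·26: 24·47 = 1128 ≡ 15, then 15·10 = 150 ≡ 44, then 44·26 = 1144 ≡ 31. So 26^45 ≡ 31 (mod 53).
Hence g⁻¹(26) = 31.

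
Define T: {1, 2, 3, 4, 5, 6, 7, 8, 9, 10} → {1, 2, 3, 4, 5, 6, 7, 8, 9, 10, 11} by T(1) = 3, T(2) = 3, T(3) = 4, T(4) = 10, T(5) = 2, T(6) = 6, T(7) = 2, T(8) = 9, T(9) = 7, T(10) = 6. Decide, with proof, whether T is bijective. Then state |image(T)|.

7

T(1) = 3 = T(2) with 1 ≠ 2, so T is not injective, hence not bijective.
The image of T is {2, 3, 4, 6, 7, 9, 10}, which has 7 elements.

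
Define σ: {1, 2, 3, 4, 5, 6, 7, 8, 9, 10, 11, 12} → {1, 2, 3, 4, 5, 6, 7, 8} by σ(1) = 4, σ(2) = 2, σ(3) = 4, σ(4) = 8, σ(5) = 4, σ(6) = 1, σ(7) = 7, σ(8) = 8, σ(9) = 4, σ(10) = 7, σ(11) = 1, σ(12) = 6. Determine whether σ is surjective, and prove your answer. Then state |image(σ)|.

6

No element maps to 3, so σ is not surjective.
The image of σ is {1, 2, 4, 6, 7, 8}, which has 6 elements.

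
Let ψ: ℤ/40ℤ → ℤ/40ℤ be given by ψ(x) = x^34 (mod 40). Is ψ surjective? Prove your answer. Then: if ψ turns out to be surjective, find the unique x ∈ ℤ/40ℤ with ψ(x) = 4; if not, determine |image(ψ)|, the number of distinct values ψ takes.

ψ(4): Repeated squaring mod 40: 4^1 ≡ 4, 4^2 ≡ 4² = 16, 4^4 ≡ 16² = 256 ≡ 16, 4^8 ≡ 16² = 256 ≡ 16, 4^16 ≡ 16² = 256 ≡ 16, 4^32 ≡ 16² = 256 ≡ 16. Since 34 = 32 + 2, 4^34 ≡ 16·16: 16·16 = 256 ≡ 16. So 4^34 ≡ 16 (mod 40).
ψ(6): Repeated squaring mod 40: 6^1 ≡ 6, 6^2 ≡ 6² = 36, 6^4 ≡ 36² = 1296 ≡ 16, 6^8 ≡ 16² = 256 ≡ 16, 6^16 ≡ 16² = 256 ≡ 16, 6^32 ≡ 16² = 256 ≡ 16. Since 34 = 32 + 2, 6^34 ≡ 16·36: 16·36 = 576 ≡ 16. So 6^34 ≡ 16 (mod 40).
So ψ(4) = ψ(6) = 16 while 4 ≠ 6, therefore ψ is not injective.
A non-injective map from the 40-element set ℤ/40ℤ to itself takes at most 39 distinct values, so it cannot be surjective. So ψ is not surjective.
Since ψ is not surjective, we determine |image(ψ)|. Computing x^34 mod 40 for each x (by repeated squaring, reducing mod 40 at every step), the values ψ(0), ψ(1), …, ψ(39) are: 0, 1, 24, 9, 16, 25, 16, 9, 24, 1, 0, 1, 24, 9, 16, 25, 16, 9, 24, 1, 0, 1, 24, 9, 16, 25, 16, 9, 24, 1, 0, 1, 24, 9, 16, 25, 16, 9, 24, 1.
The distinct values are {0, 1, 9, 16, 24, 25}; there are 6 of them.

6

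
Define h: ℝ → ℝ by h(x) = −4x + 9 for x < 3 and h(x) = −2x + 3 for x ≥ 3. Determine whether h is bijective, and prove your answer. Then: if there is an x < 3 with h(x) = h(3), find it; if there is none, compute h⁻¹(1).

2

Both pieces are strictly decreasing (slopes −4 and −2), so each is injective on its own interval.
The left piece maps (−∞, 3) onto (−3, ∞); the right piece maps [3, ∞) onto (−∞, −3].
Since −3 = −3, the images partition ℝ: h is injective and surjective, hence bijective.
Because the two images are disjoint, no x < 3 has h(x) = h(3), so we compute h⁻¹(1): 1 lies in (−3, ∞), so solve −4x + 9 = 1: x = (1 − 9)/(−4) = 2.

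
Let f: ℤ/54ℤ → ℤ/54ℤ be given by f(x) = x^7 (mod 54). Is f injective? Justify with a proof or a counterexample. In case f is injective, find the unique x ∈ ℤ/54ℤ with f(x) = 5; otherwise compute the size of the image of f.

f(0) = 0^7 = 0.
f(6): Repeated squaring mod 54: 6^1 ≡ 6, 6^2 ≡ 6² = 36, 6^4 ≡ 36² = 1296 ≡ 0. Since 7 = 4 + 2 + 1, 6^7 ≡ 0·36·6: 0·36 = 0, then 0·6 = 0. So 6^7 ≡ 0 (mod 54).
So f(0) = f(6) = 0 while 0 ≠ 6, thus f is not injective.
Since f is not injective, we determine |image(f)|. Computing x^7 mod 54 for each x (by repeated squaring, reducing mod 54 at every step), the values f(0), f(1), …, f(53) are: 0, 1, 20, 27, 22, 41, 0, 43, 8, 27, 10, 29, 0, 31, 50, 27, 52, 17, 0, 19, 38, 27, 40, 5, 0, 7, 26, 27, 28, 47, 0, 49, 14, 27, 16, 35, 0, 37, 2, 27, 4, 23, 0, 25, 44, 27, 46, 11, 0, 13, 32, 27, 34, 53.
The distinct values are {0, 1, 2, 4, 5, 7, 8, 10, 11, 13, 14, 16, 17, 19, 20, 22, 23, 25, 26, 27, 28, 29, 31, 32, 34, 35, 37, 38, 40, 41, 43, 44, 46, 47, 49, 50, 52, 53}; there are 38 of them.

38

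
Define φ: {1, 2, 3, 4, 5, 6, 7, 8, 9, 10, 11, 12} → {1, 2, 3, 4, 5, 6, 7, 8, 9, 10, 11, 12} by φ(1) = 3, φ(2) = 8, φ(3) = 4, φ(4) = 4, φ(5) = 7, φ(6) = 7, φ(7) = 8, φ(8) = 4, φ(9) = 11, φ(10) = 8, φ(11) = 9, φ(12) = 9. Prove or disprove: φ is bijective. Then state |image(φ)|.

6

φ(3) = 4 = φ(4) with 3 ≠ 4, so φ is not injective, hence not bijective.
The image of φ is {3, 4, 7, 8, 9, 11}, which has 6 elements.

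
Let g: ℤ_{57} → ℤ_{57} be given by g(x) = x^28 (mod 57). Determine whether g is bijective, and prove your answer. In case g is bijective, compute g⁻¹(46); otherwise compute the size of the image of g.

g(8): Repeated squaring mod 57: 8^1 ≡ 8, 8^2 ≡ 8² = 64 ≡ 7, 8^4 ≡ 7² = 49, 8^8 ≡ 49² = 2401 ≡ 7, 8^16 ≡ 7² = 49. Since 28 = 16 + 8 + 4, 8^28 ≡ 49·7·49: 49·7 = 343 ≡ 1, then 1·49 = 49. So 8^28 ≡ 49 (mod 57).
g(11): Repeated squaring mod 57: 11^1 ≡ 11, 11^2 ≡ 11² = 121 ≡ 7, 11^4 ≡ 7² = 49, 11^8 ≡ 49² = 2401 ≡ 7, 11^16 ≡ 7² = 49. Since 28 = 16 + 8 + 4, 11^28 ≡ 49·7·49: 49·7 = 343 ≡ 1, then 1·49 = 49. So 11^28 ≡ 49 (mod 57).
So g(8) = g(11) = 49 while 8 ≠ 11, so g is not injective, hence not bijective.
Since g is not bijective, we determine |image(g)|. Computing x^28 mod 57 for each x (by repeated squaring, reducing mod 57 at every step), the values g(0), g(1), …, g(56) are: 0, 1, 55, 54, 4, 43, 6, 7, 49, 9, 28, 49, 45, 25, 43, 42, 16, 55, 39, 19, 1, 36, 16, 4, 24, 25, 7, 30, 28, 28, 30, 7, 25, 24, 4, 16, 36, 1, 19, 39, 55, 16, 42, 43, 25, 45, 49, 28, 9, 49, 7, 6, 43, 4, 54, 55, 1.
The distinct values are {0, 1, 4, 6, 7, 9, 16, 19, 24, 25, 28, 30, 36, 39, 42, 43, 45, 49, 54, 55}; there are 20 of them.

20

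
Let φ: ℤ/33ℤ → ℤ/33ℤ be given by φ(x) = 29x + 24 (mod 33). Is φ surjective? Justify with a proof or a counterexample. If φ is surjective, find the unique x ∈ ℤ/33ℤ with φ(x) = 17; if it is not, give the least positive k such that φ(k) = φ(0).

10

Since gcd(29, 33) = 1, 29 is invertible modulo 33. Euclid's algorithm: 33 = 1·29 + 4, 29 = 7·4 + 1; back-substituting gives 1 = 8·29 − 7·33, so 29⁻¹ ≡ 8 (mod 33).
For any y ∈ ℤ/33ℤ, x = 8(y − 24) mod 33 satisfies φ(x) = 29·8(y − 24) + 24 ≡ y (since 29·8 ≡ 1 mod 33). So every y has a preimage.
Thus φ is surjective.
Since φ is surjective, we find φ⁻¹(17): we need 29x ≡ 17 − 24 ≡ 26 (mod 33). Using 29⁻¹ = 8: x ≡ 8·26 = 208 = 6·33 + 10, so x = 10.
Check: φ(10) = 29·10 + 24 = 314 = 9·33 + 17 ≡ 17 (mod 33).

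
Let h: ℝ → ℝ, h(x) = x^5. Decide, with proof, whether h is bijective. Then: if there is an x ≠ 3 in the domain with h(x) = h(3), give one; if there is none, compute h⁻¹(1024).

On ℝ, x ↦ x^5 is strictly increasing (injective) and for any y ∈ ℝ the 5th root y^{1/5} lies in ℝ (surjective). So h is bijective.
Since x ↦ x^5 is strictly increasing on ℝ, it is injective there, so no x ≠ 3 in the domain has h(x) = h(3). We therefore compute h⁻¹(1024) = 1024^{1/5} = 4 (indeed 4^5 = 1024).

4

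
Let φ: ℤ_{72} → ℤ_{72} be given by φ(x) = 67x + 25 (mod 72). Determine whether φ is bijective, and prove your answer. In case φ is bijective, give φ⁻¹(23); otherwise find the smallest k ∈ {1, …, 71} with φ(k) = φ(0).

58

If φ(u) = φ(v), then 67u ≡ 67v (mod 72). Because gcd(67, 72) = 1, we may cancel 67 to get u ≡ v (mod 72).
We now compute 67⁻¹ mod 72 explicitly. Euclid's algorithm: 72 = 1·67 + 5, 67 = 13·5 + 2, 5 = 2·2 + 1; back-substituting gives 1 = 43·67 − 40·72, so 67⁻¹ ≡ 43 (mod 72).
For any y ∈ ℤ_{72}, x = 43(y − 25) mod 72 satisfies φ(x) = 67·43(y − 25) + 25 ≡ y (since 67·43 ≡ 1 mod 72). So every y has a preimage.
So φ is bijective.
Since φ is bijective, we compute φ⁻¹(23): solve 67x + 25 ≡ 23 (mod 72), i.e. 67x ≡ 70 (mod 72).
Multiplying by 67⁻¹ = 43 gives x ≡ 43·70 = 3010 = 41·72 + 58 ≡ 58 (mod 72).
Check: φ(58) = 67·58 + 25 = 3911 = 54·72 + 23 ≡ 23 (mod 72).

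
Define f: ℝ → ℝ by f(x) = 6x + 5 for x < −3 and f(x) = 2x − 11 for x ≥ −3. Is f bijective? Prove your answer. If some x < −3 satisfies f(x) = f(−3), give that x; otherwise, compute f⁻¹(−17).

-11/3

Both pieces are strictly increasing (slopes 6 and 2), so each is injective on its own interval.
The left piece maps (−∞, −3) onto (−∞, −13); the right piece maps [−3, ∞) onto [−17, ∞).
These images overlap. In particular f(−3) = −17 (right piece), and solving 6x + 5 = −17 on the left piece gives x = −11/3 < −3.
So f(−11/3) = f(−3) with −11/3 ≠ −3, and f is not injective, hence not bijective. This x = −11/3 is the requested value below −3.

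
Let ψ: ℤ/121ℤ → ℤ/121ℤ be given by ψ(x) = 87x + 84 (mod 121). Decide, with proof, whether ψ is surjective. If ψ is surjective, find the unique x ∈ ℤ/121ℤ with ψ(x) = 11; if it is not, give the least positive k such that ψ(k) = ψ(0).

84

Since gcd(87, 121) = 1, 87 is invertible modulo 121. Euclid's algorithm: 121 = 1·87 + 34, 87 = 2·34 + 19, 34 = 1·19 + 15, 19 = 1·15 + 4, 15 = 3·4 + 3, 4 = 1·3 + 1; back-substituting gives 1 = 32·87 − 23·121, so 87⁻¹ ≡ 32 (mod 121).
Then y ↦ 32(y − 84) is a two-sided inverse to ψ, so every y ∈ ℤ/121ℤ has a preimage.
Hence ψ is surjective.
Since ψ is surjective, we compute ψ⁻¹(11): solve 87x + 84 ≡ 11 (mod 121), i.e. 87x ≡ 48 (mod 121).
Multiplying by 87⁻¹ = 32 gives x ≡ 32·48 = 1536 = 12·121 + 84 ≡ 84 (mod 121).
Check: ψ(84) = 87·84 + 84 = 7392 = 61·121 + 11 ≡ 11 (mod 121).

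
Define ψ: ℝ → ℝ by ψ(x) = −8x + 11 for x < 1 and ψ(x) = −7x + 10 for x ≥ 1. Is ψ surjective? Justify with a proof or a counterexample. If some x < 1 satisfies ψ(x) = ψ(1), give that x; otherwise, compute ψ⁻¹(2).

8/7

Both pieces are strictly decreasing (slopes −8 and −7), so each is injective on its own interval.
The left piece maps (−∞, 1) onto (3, ∞); the right piece maps [1, ∞) onto (−∞, 3].
These images together cover ℝ, so ψ is surjective.
Because the two images are disjoint, no x < 1 has ψ(x) = ψ(1), so we compute ψ⁻¹(2): 2 lies in (−∞, 3], so solve −7x + 10 = 2: x = (2 − 10)/(−7) = 8/7.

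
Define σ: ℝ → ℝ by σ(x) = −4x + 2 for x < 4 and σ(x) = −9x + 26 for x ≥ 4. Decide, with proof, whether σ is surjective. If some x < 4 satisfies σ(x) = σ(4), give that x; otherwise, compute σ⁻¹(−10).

Both pieces are strictly decreasing (slopes −4 and −9), so each is injective on its own interval.
The left piece maps (−∞, 4) onto (−14, ∞); the right piece maps [4, ∞) onto (−∞, −10].
The union (−14, ∞) ∪ (−∞, −10] covers ℝ, so σ is surjective.
For the follow-up: the images overlap, so an x < 4 with σ(x) = σ(4) exists. σ(4) = −10; solving −4x + 2 = −10 for x < 4 gives x = (−10 − 2)/(−4) = 3.

3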